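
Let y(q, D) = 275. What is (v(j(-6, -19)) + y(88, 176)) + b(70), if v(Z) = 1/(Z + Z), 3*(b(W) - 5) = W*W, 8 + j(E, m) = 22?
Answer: 160723/84 ≈ 1913.4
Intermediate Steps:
j(E, m) = 14 (j(E, m) = -8 + 22 = 14)
b(W) = 5 + W**2/3 (b(W) = 5 + (W*W)/3 = 5 + W**2/3)
v(Z) = 1/(2*Z)
(v(j(-6, -19)) + y(88, 176)) + b(70) = ((1/2)/14 + 275) + (5 + (1/3)*70**2) = ((1/2)*(1/14) + 275) + (5 + (1/3)*4900) = (1/28 + 275) + (5 + 4900/3) = 7701/28 + 4915/3 = 160723/84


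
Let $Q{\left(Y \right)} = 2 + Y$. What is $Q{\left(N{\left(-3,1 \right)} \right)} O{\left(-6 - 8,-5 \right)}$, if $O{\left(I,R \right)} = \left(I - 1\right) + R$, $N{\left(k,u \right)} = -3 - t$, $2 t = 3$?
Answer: $50$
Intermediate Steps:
$t = \frac{3}{2}$ ($t = \frac{1}{2} \cdot 3 = \frac{3}{2} \approx 1.5$)
$N{\left(k,u \right)} = - \frac{9}{2}$ ($N{\left(k,u \right)} = -3 - \frac{3}{2} = - \frac{9}{2}$)
$O{\left(I,R \right)} = -1 + I + R$ ($O{\left(I,R \right)} = \left(-1 + I\right) + R = -1 + I + R$)
$Q{\left(N{\left(-3,1 \right)} \right)} O{\left(-6 - 8,-5 \right)} = \left(2 - \frac{9}{2}\right) \left(-1 - 14 - 5\right) = - \frac{5 \left(-1 - 14 - 5\right)}{2} = \left(- \frac{5}{2}\right) \left(-20\right) = 50$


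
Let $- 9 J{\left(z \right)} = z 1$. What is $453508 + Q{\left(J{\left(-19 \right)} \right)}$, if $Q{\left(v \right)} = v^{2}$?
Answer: $\frac{36734509}{81} \approx 4.5351 \cdot 10^{5}$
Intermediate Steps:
$J{\left(z \right)} = - \frac{z}{9}$ ($J{\left(z \right)} = - \frac{z 1}{9} = - \frac{z}{9}$)
$453508 + Q{\left(J{\left(-19 \right)} \right)} = 453508 + \left(\left(- \frac{1}{9}\right) \left(-19\right)\right)^{2} = 453508 + \left(\frac{19}{9}\right)^{2} = 453508 + \frac{361}{81} = \frac{36734509}{81}$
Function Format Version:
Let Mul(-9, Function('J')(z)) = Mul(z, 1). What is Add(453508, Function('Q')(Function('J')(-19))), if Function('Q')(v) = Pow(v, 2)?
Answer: Rational(36734509, 81) ≈ 4.5351e+5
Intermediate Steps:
Function('J')(z) = Mul(Rational(-1, 9), z) (Function('J')(z) = Mul(Rational(-1, 9), Mul(z, 1)) = Mul(Rational(-1, 9), z))
Add(453508, Function('Q')(Function('J')(-19))) = Add(453508, Pow(Mul(Rational(-1, 9), -19), 2)) = Add(453508, Pow(Rational(19, 9), 2)) = Add(453508, Rational(361, 81)) = Rational(36734509, 81)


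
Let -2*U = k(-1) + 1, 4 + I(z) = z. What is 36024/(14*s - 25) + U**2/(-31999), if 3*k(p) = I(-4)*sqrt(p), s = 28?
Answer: 3772579211/38433708 + 4*I/95997 ≈ 98.158 + 4.1668e-5*I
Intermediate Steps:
I(z) = -4 + z
k(p) = -8*sqrt(p)/3 (k(p) = ((-4 - 4)*sqrt(p))/3 = (-8*sqrt(p))/3 = -8*sqrt(p)/3)
U = -1/2 + 4*I/3 (U = -(-8*I/3 + 1)/2 = -(1 - 8*I/3)/2 = -1/2 + 4*I/3 ≈ -0.5 + 1.3333*I)
36024/(14*s - 25) + U**2/(-31999) = 36024/(14*28 - 25) + (-1/2 + 4*I/3)**2/(-31999) = 36024/(392 - 25) + (-1/2 + 4*I/3)**2*(-1/31999) = 36024/367 - (-1/2 + 4*I/3)**2/31999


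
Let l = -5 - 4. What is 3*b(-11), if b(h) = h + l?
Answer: -60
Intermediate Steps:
l = -9
b(h) = -9 + h (b(h) = h - 9 = -9 + h)
3*b(-11) = 3*(-9 - 11) = 3*(-20) = -60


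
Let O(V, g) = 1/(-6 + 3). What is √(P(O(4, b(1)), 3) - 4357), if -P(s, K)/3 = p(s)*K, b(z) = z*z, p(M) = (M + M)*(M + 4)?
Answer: 17*I*√15 ≈ 65.841*I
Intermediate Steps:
p(M) = 2*M*(4 + M) (p(M) = (2*M)*(4 + M) = 2*M*(4 + M))
b(z) = z²
O(V, g) = -⅓ (O(V, g) = 1/(-3) = -⅓)
P(s, K) = -6*K*s*(4 + s) (P(s, K) = -3*2*s*(4 + s)*K = -6*K*s*(4 + s))
√(P(O(4, b(1)), 3) - 4357) = √(-6*3*(-⅓)*(4 - ⅓) - 4357) = √(-6*3*(-⅓)*11/3 - 4357) = √(22 - 4357) = √(-4335) = 17*I*√15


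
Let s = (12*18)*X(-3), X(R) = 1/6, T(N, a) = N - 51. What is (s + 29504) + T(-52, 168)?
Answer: 29437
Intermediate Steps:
T(N, a) = -51 + N
X(R) = ⅙
s = 36 (s = (12*18)*(⅙) = 216*(⅙) = 36)
(s + 29504) + T(-52, 168) = (36 + 29504) + (-51 - 52) = 29540 - 103 = 29437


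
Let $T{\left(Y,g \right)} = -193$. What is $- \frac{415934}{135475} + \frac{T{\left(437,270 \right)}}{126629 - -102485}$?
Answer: $- \frac{95322449151}{31039219150} \approx -3.071$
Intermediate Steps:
$- \frac{415934}{135475} + \frac{T{\left(437,270 \right)}}{126629 - -102485} = - \frac{415934}{135475} - \frac{193}{126629 - -102485} = \left(-415934\right) \frac{1}{135475} - \frac{193}{126629 + 102485} = - \frac{415934}{135475} - \frac{193}{229114} = - \frac{95322449151}{31039219150}$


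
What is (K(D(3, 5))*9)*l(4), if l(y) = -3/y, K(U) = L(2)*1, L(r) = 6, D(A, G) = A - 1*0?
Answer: -81/2 ≈ -40.500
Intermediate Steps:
D(A, G) = A (D(A, G) = A + 0 = A)
K(U) = 6 (K(U) = 6*1 = 6)
l(y) = -3/y
(K(D(3, 5))*9)*l(4) = (6*9)*(-3/4) = 54*(-3*¼) = 54*(-¾) = -81/2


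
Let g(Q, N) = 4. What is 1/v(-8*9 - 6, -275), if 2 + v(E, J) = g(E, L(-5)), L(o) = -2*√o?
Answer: ½ ≈ 0.50000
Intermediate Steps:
v(E, J) = 2 (v(E, J) = -2 + 4 = 2)
1/v(-8*9 - 6, -275) = 1/2 = ½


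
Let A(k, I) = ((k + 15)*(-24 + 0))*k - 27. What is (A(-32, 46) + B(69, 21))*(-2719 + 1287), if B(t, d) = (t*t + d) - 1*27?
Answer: 11925696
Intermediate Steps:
A(k, I) = -27 + k*(-360 - 24*k) (A(k, I) = ((15 + k)*(-24))*k - 27 = (-360 - 24*k)*k - 27 = k*(-360 - 24*k) - 27 = -27 + k*(-360 - 24*k))
B(t, d) = -27 + d + t² (B(t, d) = (t² + d) - 27 = (d + t²) - 27 = -27 + d + t²)
(A(-32, 46) + B(69, 21))*(-2719 + 1287) = ((-27 - 360*(-32) - 24*(-32)²) + (-27 + 21 + 69²))*(-2719 + 1287) = ((-27 + 11520 - 24*1024) + (-27 + 21 + 4761))*(-1432) = ((-27 + 11520 - 24576) + 4755)*(-1432) = (-13083 + 4755)*(-1432) = -8328*(-1432) = 11925696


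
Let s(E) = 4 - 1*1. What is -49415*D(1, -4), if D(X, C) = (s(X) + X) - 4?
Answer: 0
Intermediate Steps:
s(E) = 3 (s(E) = 4 - 1 = 3)
D(X, C) = -1 + X (D(X, C) = (3 + X) - 4 = -1 + X)
-49415*D(1, -4) = -49415*(-1 + 1) = -49415*0 = 0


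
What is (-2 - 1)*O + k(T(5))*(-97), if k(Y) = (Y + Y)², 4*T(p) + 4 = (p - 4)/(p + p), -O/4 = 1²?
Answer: -142737/400 ≈ -356.84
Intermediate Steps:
O = -4 (O = -4*1² = -4*1 = -4)
T(p) = -1 + (-4 + p)/(8*p) (T(p) = -1 + ((p - 4)/(p + p))/4 = -1 + ((-4 + p)/((2*p)))/4 = -1 + ((-4 + p)*(1/(2*p)))/4 = -1 + ((-4 + p)/(2*p))/4 = -1 + (-4 + p)/(8*p))
k(Y) = 4*Y² (k(Y) = (2*Y)² = 4*Y²)
(-2 - 1)*O + k(T(5))*(-97) = (-2 - 1)*(-4) + (4*((⅛)*(-4 - 7*5)/5)²)*(-97) = -3*(-4) + (4*((⅛)*(⅕)*(-4 - 35))²)*(-97) = 12 + (4*((⅛)*(⅕)*(-39))²)*(-97) = 12 + (4*(-39/40)²)*(-97) = 12 + (4*(1521/1600))*(-97) = 12 + (1521/400)*(-97) = 12 - 147537/400 = -142737/400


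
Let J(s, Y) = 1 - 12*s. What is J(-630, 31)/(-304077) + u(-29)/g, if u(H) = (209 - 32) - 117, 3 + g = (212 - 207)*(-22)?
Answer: -19099013/34360701 ≈ -0.55584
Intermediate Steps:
g = -113 (g = -3 + (212 - 207)*(-22) = -3 + 5*(-22) = -3 - 110 = -113)
u(H) = 60 (u(H) = 177 - 117 = 60)
J(-630, 31)/(-304077) + u(-29)/g = (1 - 12*(-630))/(-304077) + 60/(-113) = (1 + 7560)*(-1/304077) + 60*(-1/113) = 7561*(-1/304077) - 60/113 = -7561/304077 - 60/113 = -19099013/34360701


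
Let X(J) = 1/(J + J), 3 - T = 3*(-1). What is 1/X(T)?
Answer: 12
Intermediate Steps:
T = 6 (T = 3 - 3*(-1) = 3 - 1*(-3) = 3 + 3 = 6)
X(J) = 1/(2*J)
1/X(T) = 1/((½)/6) = 1/((½)*(⅙)) = 1/(1/12) = 12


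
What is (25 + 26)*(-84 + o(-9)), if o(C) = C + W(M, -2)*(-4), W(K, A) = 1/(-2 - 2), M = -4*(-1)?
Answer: -4692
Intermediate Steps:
M = 4
W(K, A) = -¼ (W(K, A) = 1/(-4) = -¼)
o(C) = 1 + C (o(C) = C - ¼*(-4) = C + 1 = 1 + C)
(25 + 26)*(-84 + o(-9)) = (25 + 26)*(-84 + (1 - 9)) = 51*(-84 - 8) = 51*(-92) = -4692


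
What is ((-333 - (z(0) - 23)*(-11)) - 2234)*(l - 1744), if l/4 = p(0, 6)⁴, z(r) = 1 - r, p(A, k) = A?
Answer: 4898896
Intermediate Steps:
l = 0 (l = 4*0⁴ = 4*0 = 0)
((-333 - (z(0) - 23)*(-11)) - 2234)*(l - 1744) = ((-333 - ((1 - 1*0) - 23)*(-11)) - 2234)*(0 - 1744) = ((-333 - ((1 + 0) - 23)*(-11)) - 2234)*(-1744) = ((-333 - (1 - 23)*(-11)) - 2234)*(-1744) = ((-333 - (-22)*(-11)) - 2234)*(-1744) = ((-333 - 1*242) - 2234)*(-1744) = ((-333 - 242) - 2234)*(-1744) = (-575 - 2234)*(-1744) = -2809*(-1744) = 4898896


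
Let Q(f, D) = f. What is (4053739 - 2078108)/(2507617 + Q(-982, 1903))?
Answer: 1975631/2506635 ≈ 0.78816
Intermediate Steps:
(4053739 - 2078108)/(2507617 + Q(-982, 1903)) = (4053739 - 2078108)/(2507617 - 982) = 1975631/2506635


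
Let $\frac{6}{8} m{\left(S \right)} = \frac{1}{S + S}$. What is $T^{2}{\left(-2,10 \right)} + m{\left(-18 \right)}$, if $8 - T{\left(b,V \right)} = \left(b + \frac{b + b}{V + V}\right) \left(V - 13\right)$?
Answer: $\frac{1298}{675} \approx 1.923$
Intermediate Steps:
$m{\left(S \right)} = \frac{2}{3 S}$ ($m{\left(S \right)} = \frac{4}{3 \left(S + S\right)} = \frac{4}{3 \cdot 2 S} = \frac{4 \frac{1}{2 S}}{3} = \frac{2}{3 S}$)
$T{\left(b,V \right)} = 8 - \left(-13 + V\right) \left(b + \frac{b}{V}\right)$ ($T{\left(b,V \right)} = 8 - \left(b + \frac{b + b}{V + V}\right) \left(V - 13\right) = 8 - \left(b + \frac{2 b}{2 V}\right) \left(-13 + V\right) = 8 - \left(b + 2 b \frac{1}{2 V}\right) \left(-13 + V\right) = 8 - \left(b + \frac{b}{V}\right) \left(-13 + V\right) = 8 - \left(-13 + V\right) \left(b + \frac{b}{V}\right)$)
$T^{2}{\left(-2,10 \right)} + m{\left(-18 \right)} = \left(8 + 12 \left(-2\right) - 10 \left(-2\right) + 13 \left(-2\right) \frac{1}{10}\right)^{2} + \frac{2}{3 \left(-18\right)} = \left(8 - 24 + 20 + 13 \left(-2\right) \frac{1}{10}\right)^{2} + \frac{2}{3} \left(- \frac{1}{18}\right) = \left(8 - 24 + 20 - \frac{13}{5}\right)^{2} - \frac{1}{27} = \left(\frac{7}{5}\right)^{2} - \frac{1}{27} = \frac{49}{25} - \frac{1}{27} = \frac{1298}{675}$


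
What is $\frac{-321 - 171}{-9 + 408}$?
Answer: $- \frac{164}{133} \approx -1.2331$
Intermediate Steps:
$\frac{-321 - 171}{-9 + 408} = - \frac{492}{399} = \left(-492\right) \frac{1}{399} = - \frac{164}{133}$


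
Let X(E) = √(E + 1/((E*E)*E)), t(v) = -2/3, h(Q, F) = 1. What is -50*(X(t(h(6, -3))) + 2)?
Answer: -100 - 25*I*√582/6 ≈ -100.0 - 100.52*I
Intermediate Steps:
t(v) = -⅔ (t(v) = -2*⅓ = -⅔)
X(E) = √(E + E⁻³) (X(E) = √(E + 1/(E²*E)) = √(E + 1/(E³)) = √(E + E⁻³))
-50*(X(t(h(6, -3))) + 2) = -50*(√(-⅔ + (-⅔)⁻³) + 2) = -50*(√(-⅔ - 27/8) + 2) = -50*(√(-97/24) + 2) = -50*(I*√582/12 + 2) = -50*(2 + I*√582/12) = -100 - 25*I*√582/6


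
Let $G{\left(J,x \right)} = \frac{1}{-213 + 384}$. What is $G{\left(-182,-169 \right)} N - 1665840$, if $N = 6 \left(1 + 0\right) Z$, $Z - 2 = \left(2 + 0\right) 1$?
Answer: $- \frac{94952872}{57} \approx -1.6658 \cdot 10^{6}$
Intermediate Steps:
$Z = 4$ ($Z = 2 + \left(2 + 0\right) 1 = 2 + 2 \cdot 1 = 2 + 2 = 4$)
$G{\left(J,x \right)} = \frac{1}{171}$
$N = 24$ ($N = 6 \left(1 + 0\right) 4 = 6 \cdot 1 \cdot 4 = 6 \cdot 4 = 24$)
$G{\left(-182,-169 \right)} N - 1665840 = \frac{1}{171} \cdot 24 - 1665840 = \frac{8}{57} - 1665840 = - \frac{94952872}{57}$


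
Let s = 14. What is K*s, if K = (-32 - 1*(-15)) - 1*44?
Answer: -854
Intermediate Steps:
K = -61 (K = (-32 + 15) - 44 = -17 - 44 = -61)
K*s = -61*14 = -854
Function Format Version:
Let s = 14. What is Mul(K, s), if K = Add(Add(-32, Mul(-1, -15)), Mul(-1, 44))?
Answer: -854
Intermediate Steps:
K = -61 (K = Add(Add(-32, 15), -44) = Add(-17, -44) = -61)
Mul(K, s) = Mul(-61, 14) = -854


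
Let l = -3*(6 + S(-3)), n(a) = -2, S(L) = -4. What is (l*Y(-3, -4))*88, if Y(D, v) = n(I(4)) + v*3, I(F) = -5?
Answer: 7392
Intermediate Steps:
l = -6 (l = -3*(6 - 4) = -3*2 = -6)
Y(D, v) = -2 + 3*v (Y(D, v) = -2 + v*3 = -2 + 3*v)
(l*Y(-3, -4))*88 = -6*(-2 + 3*(-4))*88 = -6*(-2 - 12)*88 = -6*(-14)*88 = 84*88 = 7392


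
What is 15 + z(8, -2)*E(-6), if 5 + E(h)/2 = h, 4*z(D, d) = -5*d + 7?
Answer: -157/2 ≈ -78.500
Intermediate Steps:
z(D, d) = 7/4 - 5*d/4 (z(D, d) = (-5*d + 7)/4 = (7 - 5*d)/4 = 7/4 - 5*d/4)
E(h) = -10 + 2*h
15 + z(8, -2)*E(-6) = 15 + (7/4 - 5/4*(-2))*(-10 + 2*(-6)) = 15 + (7/4 + 5/2)*(-10 - 12) = 15 + (17/4)*(-22) = 15 - 187/2 = -157/2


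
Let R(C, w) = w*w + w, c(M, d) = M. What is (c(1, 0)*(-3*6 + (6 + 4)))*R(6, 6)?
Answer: -336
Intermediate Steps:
R(C, w) = w + w**2 (R(C, w) = w**2 + w = w + w**2)
(c(1, 0)*(-3*6 + (6 + 4)))*R(6, 6) = (1*(-3*6 + (6 + 4)))*(6*(1 + 6)) = (1*(-18 + 10))*(6*7) = (1*(-8))*42 = -8*42 = -336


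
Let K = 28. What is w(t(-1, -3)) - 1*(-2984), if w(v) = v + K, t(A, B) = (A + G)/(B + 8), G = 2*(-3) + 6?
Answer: 15059/5 ≈ 3011.8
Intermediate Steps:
G = 0 (G = -6 + 6 = 0)
t(A, B) = A/(8 + B) (t(A, B) = (A + 0)/(B + 8) = A/(8 + B))
w(v) = 28 + v (w(v) = v + 28 = 28 + v)
w(t(-1, -3)) - 1*(-2984) = (28 - 1/(8 - 3)) - 1*(-2984) = (28 - 1/5) + 2984 = (28 - 1*⅕) + 2984 = (28 - ⅕) + 2984 = 139/5 + 2984 = 15059/5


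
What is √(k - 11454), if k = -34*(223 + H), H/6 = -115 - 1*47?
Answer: 2*√3503 ≈ 118.37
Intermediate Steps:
H = -972 (H = 6*(-115 - 1*47) = 6*(-115 - 47) = 6*(-162) = -972)
k = 25466 (k = -34*(223 - 972) = -34*(-749) = 25466)
√(k - 11454) = √(25466 - 11454) = √14012 = 2*√3503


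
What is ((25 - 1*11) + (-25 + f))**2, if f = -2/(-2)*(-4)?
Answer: 225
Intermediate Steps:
f = -4 (f = -2*(-1/2)*(-4) = 1*(-4) = -4)
((25 - 1*11) + (-25 + f))**2 = ((25 - 1*11) + (-25 - 4))**2 = ((25 - 11) - 29)**2 = (14 - 29)**2 = (-15)**2 = 225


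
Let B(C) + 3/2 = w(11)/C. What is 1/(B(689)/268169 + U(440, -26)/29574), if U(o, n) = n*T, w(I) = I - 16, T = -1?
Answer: 103100790078/90061639 ≈ 1144.8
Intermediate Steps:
w(I) = -16 + I
B(C) = -3/2 - 5/C (B(C) = -3/2 + (-16 + 11)/C = -3/2 - 5/C)
U(o, n) = -n (U(o, n) = n*(-1) = -n)
1/(B(689)/268169 + U(440, -26)/29574) = 1/((-3/2 - 5/689)/268169 - 1*(-26)/29574) = 1/((-3/2 - 5*1/689)*(1/268169) + 26*(1/29574)) = 1/((-3/2 - 5/689)*(1/268169) + 13/14787) = 1/(-2077/1378*1/268169 + 13/14787) = 1/(-2077/369536882 + 13/14787) = 1/(90061639/103100790078) = 103100790078/90061639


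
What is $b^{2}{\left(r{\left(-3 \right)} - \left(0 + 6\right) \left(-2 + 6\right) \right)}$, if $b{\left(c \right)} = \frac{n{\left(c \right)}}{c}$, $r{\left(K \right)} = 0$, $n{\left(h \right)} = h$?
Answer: $1$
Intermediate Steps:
$b{\left(c \right)} = 1$ ($b{\left(c \right)} = \frac{c}{c} = 1$)
$b^{2}{\left(r{\left(-3 \right)} - \left(0 + 6\right) \left(-2 + 6\right) \right)} = 1^{2} = 1$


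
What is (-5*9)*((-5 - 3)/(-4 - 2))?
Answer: -60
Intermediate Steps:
(-5*9)*((-5 - 3)/(-4 - 2)) = -(-360)/(-6) = -(-360)*(-1)/6 = -45*4/3 = -60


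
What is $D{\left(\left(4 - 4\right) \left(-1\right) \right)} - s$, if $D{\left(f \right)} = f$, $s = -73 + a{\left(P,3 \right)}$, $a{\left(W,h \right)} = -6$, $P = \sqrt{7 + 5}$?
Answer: $79$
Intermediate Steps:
$P = 2 \sqrt{3}$ ($P = \sqrt{12} = 2 \sqrt{3} \approx 3.4641$)
$s = -79$ ($s = -73 - 6 = -79$)
$D{\left(\left(4 - 4\right) \left(-1\right) \right)} - s = \left(4 - 4\right) \left(-1\right) - -79 = 0 \left(-1\right) + 79 = 0 + 79 = 79$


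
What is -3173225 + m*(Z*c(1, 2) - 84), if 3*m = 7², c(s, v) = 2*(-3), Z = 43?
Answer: -3178811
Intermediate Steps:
c(s, v) = -6
m = 49/3 (m = (⅓)*7² = (⅓)*49 = 49/3 ≈ 16.333)
-3173225 + m*(Z*c(1, 2) - 84) = -3173225 + 49*(43*(-6) - 84)/3 = -3173225 + 49*(-258 - 84)/3 = -3173225 + (49/3)*(-342) = -3173225 - 5586 = -3178811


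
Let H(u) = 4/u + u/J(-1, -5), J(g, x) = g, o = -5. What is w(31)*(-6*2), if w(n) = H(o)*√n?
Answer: -252*√31/5 ≈ -280.62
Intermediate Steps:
H(u) = -u + 4/u (H(u) = 4/u + u/(-1) = 4/u + u*(-1) = 4/u - u = -u + 4/u)
w(n) = 21*√n/5 (w(n) = (-1*(-5) + 4/(-5))*√n = (5 + 4*(-⅕))*√n = (5 - ⅘)*√n = 21*√n/5)
w(31)*(-6*2) = (21*√31/5)*(-6*2) = (21*√31/5)*(-12) = -252*√31/5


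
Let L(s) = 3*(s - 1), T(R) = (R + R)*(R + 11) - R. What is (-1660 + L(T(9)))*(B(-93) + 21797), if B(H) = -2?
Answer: -13294950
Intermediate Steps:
T(R) = -R + 2*R*(11 + R) (T(R) = (2*R)*(11 + R) - R = 2*R*(11 + R) - R = -R + 2*R*(11 + R))
L(s) = -3 + 3*s (L(s) = 3*(-1 + s) = -3 + 3*s)
(-1660 + L(T(9)))*(B(-93) + 21797) = (-1660 + (-3 + 3*(9*(21 + 2*9))))*(-2 + 21797) = (-1660 + (-3 + 3*(9*(21 + 18))))*21795 = (-1660 + (-3 + 3*(9*39)))*21795 = (-1660 + (-3 + 3*351))*21795 = (-1660 + (-3 + 1053))*21795 = (-1660 + 1050)*21795 = -610*21795 = -13294950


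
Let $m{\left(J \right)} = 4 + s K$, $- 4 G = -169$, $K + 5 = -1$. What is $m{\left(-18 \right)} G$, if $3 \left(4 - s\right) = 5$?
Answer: $- \frac{845}{2} \approx -422.5$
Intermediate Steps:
$s = \frac{7}{3}$ ($s = 4 - \frac{5}{3} = \frac{7}{3} \approx 2.3333$)
$K = -6$ ($K = -5 - 1 = -6$)
$G = \frac{169}{4}$ ($G = \left(- \frac{1}{4}\right) \left(-169\right) = \frac{169}{4} \approx 42.25$)
$m{\left(J \right)} = -10$ ($m{\left(J \right)} = 4 + \frac{7}{3} \left(-6\right) = 4 - 14 = -10$)
$m{\left(-18 \right)} G = \left(-10\right) \frac{169}{4} = - \frac{845}{2}$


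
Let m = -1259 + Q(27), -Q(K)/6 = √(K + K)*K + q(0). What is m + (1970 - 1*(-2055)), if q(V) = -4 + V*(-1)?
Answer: 2790 - 486*√6 ≈ 1599.5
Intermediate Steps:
q(V) = -4 - V
Q(K) = 24 - 6*√2*K^(3/2) (Q(K) = -6*(√(K + K)*K + (-4 - 1*0)) = -6*(√(2*K)*K + (-4 + 0)) = -6*((√2*√K)*K - 4) = -6*(√2*K^(3/2) - 4) = -6*(-4 + √2*K^(3/2)) = 24 - 6*√2*K^(3/2))
m = -1235 - 486*√6 (m = -1259 + (24 - 6*√2*27^(3/2)) = -1259 + (24 - 6*√2*81*√3) = -1259 + (24 - 486*√6) = -1235 - 486*√6 ≈ -2425.5)
m + (1970 - 1*(-2055)) = (-1235 - 486*√6) + (1970 - 1*(-2055)) = (-1235 - 486*√6) + (1970 + 2055) = (-1235 - 486*√6) + 4025 = 2790 - 486*√6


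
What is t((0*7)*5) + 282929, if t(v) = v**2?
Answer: 282929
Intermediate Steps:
t((0*7)*5) + 282929 = ((0*7)*5)**2 + 282929 = (0*5)**2 + 282929 = 0**2 + 282929 = 0 + 282929 = 282929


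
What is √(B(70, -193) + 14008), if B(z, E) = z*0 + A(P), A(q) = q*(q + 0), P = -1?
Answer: √14009 ≈ 118.36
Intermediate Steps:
A(q) = q² (A(q) = q*q = q²)
B(z, E) = 1 (B(z, E) = z*0 + (-1)² = 0 + 1 = 1)
√(B(70, -193) + 14008) = √(1 + 14008) = √14009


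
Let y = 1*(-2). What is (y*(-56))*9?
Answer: 1008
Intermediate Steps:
y = -2
(y*(-56))*9 = -2*(-56)*9 = 112*9 = 1008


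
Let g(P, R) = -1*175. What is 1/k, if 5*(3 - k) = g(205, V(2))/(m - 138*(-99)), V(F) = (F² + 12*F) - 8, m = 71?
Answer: 13733/41234 ≈ 0.33305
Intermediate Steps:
V(F) = -8 + F² + 12*F
g(P, R) = -175
k = 41234/13733 (k = 3 - (-35)/(71 - 138*(-99)) = 3 - (-35)/(71 + 13662) = 3 - (-35)/13733 = 3 - ⅕*(-175/13733) = 3 + 35/13733 = 41234/13733 ≈ 3.0025)
1/k = 1/(41234/13733) = 13733/41234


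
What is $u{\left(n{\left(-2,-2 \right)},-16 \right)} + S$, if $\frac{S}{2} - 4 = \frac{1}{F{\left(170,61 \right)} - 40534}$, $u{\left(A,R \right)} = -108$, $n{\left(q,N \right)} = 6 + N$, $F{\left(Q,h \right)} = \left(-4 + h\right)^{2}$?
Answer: $- \frac{3728502}{37285} \approx -100.0$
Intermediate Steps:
$S = \frac{298278}{37285}$ ($S = 8 + \frac{2}{\left(-4 + 61\right)^{2} - 40534} = 8 + \frac{2}{57^{2} - 40534} = 8 + \frac{2}{3249 - 40534} = 8 + \frac{2}{-37285} = 8 + 2 \left(- \frac{1}{37285}\right) = 8 - \frac{2}{37285} = \frac{298278}{37285} \approx 7.9999$)
$u{\left(n{\left(-2,-2 \right)},-16 \right)} + S = -108 + \frac{298278}{37285} = - \frac{3728502}{37285}$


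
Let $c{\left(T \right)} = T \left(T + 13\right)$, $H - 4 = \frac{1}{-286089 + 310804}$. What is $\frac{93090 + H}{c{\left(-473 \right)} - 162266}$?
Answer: $\frac{2300818211}{1367085510} \approx 1.683$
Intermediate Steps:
$H = \frac{98861}{24715}$ ($H = 4 + \frac{1}{-286089 + 310804} = 4 + \frac{1}{24715} = \frac{98861}{24715} \approx 4.0$)
$c{\left(T \right)} = T \left(13 + T\right)$
$\frac{93090 + H}{c{\left(-473 \right)} - 162266} = \frac{93090 + \frac{98861}{24715}}{- 473 \left(13 - 473\right) - 162266} = \frac{2300818211}{24715 \left(\left(-473\right) \left(-460\right) - 162266\right)} = \frac{2300818211}{24715 \left(217580 - 162266\right)} = \frac{2300818211}{24715 \cdot 55314} = \frac{2300818211}{24715} \cdot \frac{1}{55314} = \frac{2300818211}{1367085510}$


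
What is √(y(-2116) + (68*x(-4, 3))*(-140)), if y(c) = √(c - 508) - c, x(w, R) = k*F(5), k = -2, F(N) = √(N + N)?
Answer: 2*√(529 + 4760*√10 + 2*I*√41) ≈ 249.65 + 0.10259*I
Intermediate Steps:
F(N) = √2*√N (F(N) = √(2*N) = √2*√N)
x(w, R) = -2*√10 (x(w, R) = -2*√2*√5 = -2*√10)
y(c) = √(-508 + c) - c
√(y(-2116) + (68*x(-4, 3))*(-140)) = √((√(-508 - 2116) - 1*(-2116)) + (68*(-2*√10))*(-140)) = √((√(-2624) + 2116) - 136*√10*(-140)) = √((8*I*√41 + 2116) + 19040*√10) = √((2116 + 8*I*√41) + 19040*√10) = √(2116 + 19040*√10 + 8*I*√41)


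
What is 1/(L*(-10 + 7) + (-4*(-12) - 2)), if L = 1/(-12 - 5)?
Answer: 17/785 ≈ 0.021656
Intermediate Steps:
L = -1/17 (L = 1/(-17) = -1/17 ≈ -0.058824)
1/(L*(-10 + 7) + (-4*(-12) - 2)) = 1/(-(-10 + 7)/17 + (-4*(-12) - 2)) = 1/(-1/17*(-3) + (48 - 2)) = 1/(3/17 + 46) = 1/(785/17) = 17/785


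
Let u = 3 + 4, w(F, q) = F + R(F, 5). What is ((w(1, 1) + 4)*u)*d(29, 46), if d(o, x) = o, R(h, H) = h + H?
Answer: 2233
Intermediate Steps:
R(h, H) = H + h
w(F, q) = 5 + 2*F (w(F, q) = F + (5 + F) = 5 + 2*F)
u = 7
((w(1, 1) + 4)*u)*d(29, 46) = (((5 + 2*1) + 4)*7)*29 = (((5 + 2) + 4)*7)*29 = ((7 + 4)*7)*29 = (11*7)*29 = 77*29 = 2233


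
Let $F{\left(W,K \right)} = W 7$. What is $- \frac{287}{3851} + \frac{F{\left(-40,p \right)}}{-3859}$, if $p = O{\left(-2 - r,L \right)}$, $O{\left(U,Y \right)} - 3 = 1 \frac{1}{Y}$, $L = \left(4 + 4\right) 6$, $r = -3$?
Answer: $- \frac{29253}{14861009} \approx -0.0019684$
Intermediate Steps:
$L = 48$ ($L = 8 \cdot 6 = 48$)
$O{\left(U,Y \right)} = 3 + \frac{1}{Y}$ ($O{\left(U,Y \right)} = 3 + 1 \frac{1}{Y} = 3 + \frac{1}{Y}$)
$p = \frac{145}{48}$ ($p = 3 + \frac{1}{48} = \frac{145}{48} \approx 3.0208$)
$F{\left(W,K \right)} = 7 W$
$- \frac{287}{3851} + \frac{F{\left(-40,p \right)}}{-3859} = - \frac{287}{3851} + \frac{7 \left(-40\right)}{-3859} = \left(-287\right) \frac{1}{3851} - - \frac{280}{3859} = - \frac{287}{3851} + \frac{280}{3859} = - \frac{29253}{14861009}$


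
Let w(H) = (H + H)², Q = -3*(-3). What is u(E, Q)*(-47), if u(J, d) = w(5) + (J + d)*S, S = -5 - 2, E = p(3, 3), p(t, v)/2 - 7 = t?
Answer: 4841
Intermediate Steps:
p(t, v) = 14 + 2*t
E = 20 (E = 14 + 2*3 = 14 + 6 = 20)
Q = 9
w(H) = 4*H² (w(H) = (2*H)² = 4*H²)
S = -7
u(J, d) = 100 - 7*J - 7*d (u(J, d) = 4*5² + (J + d)*(-7) = 4*25 + (-7*J - 7*d) = 100 + (-7*J - 7*d) = 100 - 7*J - 7*d)
u(E, Q)*(-47) = (100 - 7*20 - 7*9)*(-47) = (100 - 140 - 63)*(-47) = -103*(-47) = 4841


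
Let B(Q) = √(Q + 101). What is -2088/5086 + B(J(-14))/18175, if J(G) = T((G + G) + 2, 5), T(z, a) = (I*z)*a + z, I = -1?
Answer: -1044/2543 + √205/18175 ≈ -0.40975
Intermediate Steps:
T(z, a) = z - a*z (T(z, a) = (-z)*a + z = -a*z + z = z - a*z)
J(G) = -8 - 8*G (J(G) = ((G + G) + 2)*(1 - 1*5) = (2*G + 2)*(1 - 5) = (2 + 2*G)*(-4) = -8 - 8*G)
B(Q) = √(101 + Q)
-2088/5086 + B(J(-14))/18175 = -2088/5086 + √(101 + (-8 - 8*(-14)))/18175 = -2088*1/5086 + √(101 + (-8 + 112))*(1/18175) = -1044/2543 + √(101 + 104)*(1/18175) = -1044/2543 + √205*(1/18175) = -1044/2543 + √205/18175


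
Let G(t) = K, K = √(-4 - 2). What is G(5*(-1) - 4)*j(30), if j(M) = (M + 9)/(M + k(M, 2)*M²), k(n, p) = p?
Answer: 13*I*√6/610 ≈ 0.052202*I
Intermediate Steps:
j(M) = (9 + M)/(M + 2*M²) (j(M) = (M + 9)/(M + 2*M²) = (9 + M)/(M + 2*M²))
K = I*√6 (K = √(-6) = I*√6 ≈ 2.4495*I)
G(t) = I*√6
G(5*(-1) - 4)*j(30) = (I*√6)*((9 + 30)/(30*(1 + 2*30))) = (I*√6)*((1/30)*39/(1 + 60)) = (I*√6)*((1/30)*39/61) = (I*√6)*((1/30)*(1/61)*39) = (I*√6)*(13/610) = 13*I*√6/610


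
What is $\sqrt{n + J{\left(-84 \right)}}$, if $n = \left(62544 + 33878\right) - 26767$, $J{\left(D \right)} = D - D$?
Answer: $\sqrt{69655} \approx 263.92$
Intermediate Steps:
$J{\left(D \right)} = 0$
$n = 69655$ ($n = 96422 - 26767 = 69655$)
$\sqrt{n + J{\left(-84 \right)}} = \sqrt{69655 + 0} = \sqrt{69655}$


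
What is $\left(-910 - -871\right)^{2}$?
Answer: $1521$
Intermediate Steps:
$\left(-910 - -871\right)^{2} = \left(-910 + 871\right)^{2} = \left(-39\right)^{2} = 1521$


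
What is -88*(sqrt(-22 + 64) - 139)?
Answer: 12232 - 88*sqrt(42) ≈ 11662.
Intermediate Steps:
-88*(sqrt(-22 + 64) - 139) = -88*(sqrt(42) - 139) = -88*(-139 + sqrt(42)) = 12232 - 88*sqrt(42)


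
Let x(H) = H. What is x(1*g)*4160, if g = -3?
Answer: -12480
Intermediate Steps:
x(1*g)*4160 = (1*(-3))*4160 = -3*4160 = -12480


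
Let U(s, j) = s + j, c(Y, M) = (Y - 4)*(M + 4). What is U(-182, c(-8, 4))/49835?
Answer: -278/49835 ≈ -0.0055784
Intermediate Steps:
c(Y, M) = (-4 + Y)*(4 + M)
U(s, j) = j + s
U(-182, c(-8, 4))/49835 = ((-16 - 4*4 + 4*(-8) + 4*(-8)) - 182)/49835 = ((-16 - 16 - 32 - 32) - 182)*(1/49835) = (-96 - 182)*(1/49835) = -278*1/49835 = -278/49835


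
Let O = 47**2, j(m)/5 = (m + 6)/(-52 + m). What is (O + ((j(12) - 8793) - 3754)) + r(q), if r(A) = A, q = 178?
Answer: -40649/4 ≈ -10162.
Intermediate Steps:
j(m) = 5*(6 + m)/(-52 + m) (j(m) = 5*((m + 6)/(-52 + m)) = 5*((6 + m)/(-52 + m)) = 5*(6 + m)/(-52 + m))
O = 2209
(O + ((j(12) - 8793) - 3754)) + r(q) = (2209 + ((5*(6 + 12)/(-52 + 12) - 8793) - 3754)) + 178 = (2209 + ((5*18/(-40) - 8793) - 3754)) + 178 = (2209 + ((5*(-1/40)*18 - 8793) - 3754)) + 178 = (2209 + ((-9/4 - 8793) - 3754)) + 178 = (2209 + (-35181/4 - 3754)) + 178 = (2209 - 50197/4) + 178 = -41361/4 + 178 = -40649/4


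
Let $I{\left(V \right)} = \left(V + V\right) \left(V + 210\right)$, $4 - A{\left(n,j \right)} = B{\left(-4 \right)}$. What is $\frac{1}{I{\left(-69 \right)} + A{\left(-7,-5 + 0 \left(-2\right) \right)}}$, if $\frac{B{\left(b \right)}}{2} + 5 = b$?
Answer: $- \frac{1}{19436} \approx -5.1451 \cdot 10^{-5}$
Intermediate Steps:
$B{\left(b \right)} = -10 + 2 b$
$A{\left(n,j \right)} = 22$ ($A{\left(n,j \right)} = 4 - \left(-10 + 2 \left(-4\right)\right) = 4 - \left(-10 - 8\right) = 4 - -18 = 4 + 18 = 22$)
$I{\left(V \right)} = 2 V \left(210 + V\right)$
$\frac{1}{I{\left(-69 \right)} + A{\left(-7,-5 + 0 \left(-2\right) \right)}} = \frac{1}{2 \left(-69\right) \left(210 - 69\right) + 22} = \frac{1}{2 \left(-69\right) 141 + 22} = \frac{1}{-19458 + 22} = \frac{1}{-19436} = - \frac{1}{19436}$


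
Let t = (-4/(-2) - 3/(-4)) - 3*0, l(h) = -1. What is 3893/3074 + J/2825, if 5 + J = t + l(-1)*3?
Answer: 21963173/17368100 ≈ 1.2646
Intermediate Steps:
t = 11/4 (t = (-4*(-½) - 3*(-¼)) + 0 = (2 + ¾) + 0 = 11/4 + 0 = 11/4 ≈ 2.7500)
J = -21/4 (J = -5 + (11/4 - 1*3) = -5 + (11/4 - 3) = -5 - ¼ = -21/4 ≈ -5.2500)
3893/3074 + J/2825 = 3893/3074 - 21/4/2825 = 3893*(1/3074) - 21/4*1/2825 = 3893/3074 - 21/11300 = 21963173/17368100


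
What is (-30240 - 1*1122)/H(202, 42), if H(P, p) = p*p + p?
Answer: -5227/301 ≈ -17.365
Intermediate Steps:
H(P, p) = p + p**2 (H(P, p) = p**2 + p = p + p**2)
(-30240 - 1*1122)/H(202, 42) = (-30240 - 1*1122)/((42*(1 + 42))) = (-30240 - 1122)/((42*43)) = -31362/1806 = -31362*1/1806 = -5227/301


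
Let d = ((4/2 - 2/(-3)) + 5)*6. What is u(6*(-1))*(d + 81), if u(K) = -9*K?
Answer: 6858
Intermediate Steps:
d = 46 (d = ((4*(½) - 2*(-⅓)) + 5)*6 = ((2 + ⅔) + 5)*6 = (8/3 + 5)*6 = (23/3)*6 = 46)
u(6*(-1))*(d + 81) = (-54*(-1))*(46 + 81) = -9*(-6)*127 = 54*127 = 6858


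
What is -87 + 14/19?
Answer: -1639/19 ≈ -86.263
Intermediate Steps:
-87 + 14/19 = -1639/19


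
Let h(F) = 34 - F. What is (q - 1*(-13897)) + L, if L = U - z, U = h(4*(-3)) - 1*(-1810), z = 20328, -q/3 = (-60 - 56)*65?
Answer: 18045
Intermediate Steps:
q = 22620 (q = -3*(-60 - 56)*65 = -(-348)*65 = -3*(-7540) = 22620)
U = 1856 (U = (34 - 4*(-3)) - 1*(-1810) = (34 - 1*(-12)) + 1810 = (34 + 12) + 1810 = 46 + 1810 = 1856)
L = -18472 (L = 1856 - 1*20328 = 1856 - 20328 = -18472)
(q - 1*(-13897)) + L = (22620 - 1*(-13897)) - 18472 = (22620 + 13897) - 18472 = 36517 - 18472 = 18045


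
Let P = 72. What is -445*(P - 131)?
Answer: 26255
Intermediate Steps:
-445*(P - 131) = -445*(72 - 131) = -445*(-59) = 26255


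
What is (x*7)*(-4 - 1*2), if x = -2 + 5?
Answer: -126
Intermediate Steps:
x = 3
(x*7)*(-4 - 1*2) = (3*7)*(-4 - 1*2) = 21*(-4 - 2) = 21*(-6) = -126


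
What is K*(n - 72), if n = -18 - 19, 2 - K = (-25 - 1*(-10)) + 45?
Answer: 3052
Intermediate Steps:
K = -28 (K = 2 - ((-25 - 1*(-10)) + 45) = 2 - ((-25 + 10) + 45) = 2 - (-15 + 45) = 2 - 1*30 = 2 - 30 = -28)
n = -37
K*(n - 72) = -28*(-37 - 72) = -28*(-109) = 3052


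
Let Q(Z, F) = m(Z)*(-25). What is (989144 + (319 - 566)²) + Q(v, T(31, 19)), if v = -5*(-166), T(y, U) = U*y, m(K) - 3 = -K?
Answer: 1070828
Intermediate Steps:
m(K) = 3 - K
v = 830
Q(Z, F) = -75 + 25*Z (Q(Z, F) = (3 - Z)*(-25) = -75 + 25*Z)
(989144 + (319 - 566)²) + Q(v, T(31, 19)) = (989144 + (319 - 566)²) + (-75 + 25*830) = (989144 + (-247)²) + (-75 + 20750) = (989144 + 61009) + 20675 = 1050153 + 20675 = 1070828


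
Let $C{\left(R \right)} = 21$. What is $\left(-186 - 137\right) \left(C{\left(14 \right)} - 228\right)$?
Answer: $66861$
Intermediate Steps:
$\left(-186 - 137\right) \left(C{\left(14 \right)} - 228\right) = \left(-186 - 137\right) \left(21 - 228\right) = \left(-186 - 137\right) \left(-207\right) = \left(-323\right) \left(-207\right) = 66861$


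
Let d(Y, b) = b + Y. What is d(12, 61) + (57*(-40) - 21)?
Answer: -2228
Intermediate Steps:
d(Y, b) = Y + b
d(12, 61) + (57*(-40) - 21) = (12 + 61) + (57*(-40) - 21) = 73 + (-2280 - 21) = 73 - 2301 = -2228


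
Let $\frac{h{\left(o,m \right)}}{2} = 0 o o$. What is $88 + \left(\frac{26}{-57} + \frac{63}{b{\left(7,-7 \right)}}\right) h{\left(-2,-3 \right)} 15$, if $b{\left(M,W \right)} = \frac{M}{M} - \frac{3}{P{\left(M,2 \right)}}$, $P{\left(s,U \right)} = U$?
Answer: $88$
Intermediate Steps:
$h{\left(o,m \right)} = 0$ ($h{\left(o,m \right)} = 2 \cdot 0 o o = 2 \cdot 0 o = 2 \cdot 0 = 0$)
$b{\left(M,W \right)} = - \frac{1}{2}$ ($b{\left(M,W \right)} = \frac{M}{M} - \frac{3}{2} = 1 - \frac{3}{2} = - \frac{1}{2}$)
$88 + \left(\frac{26}{-57} + \frac{63}{b{\left(7,-7 \right)}}\right) h{\left(-2,-3 \right)} 15 = 88 + \left(\frac{26}{-57} + \frac{63}{- \frac{1}{2}}\right) 0 \cdot 15 = 88 + \left(26 \left(- \frac{1}{57}\right) + 63 \left(-2\right)\right) 0 = 88 + \left(- \frac{26}{57} - 126\right) 0 = 88 - 0 = 88 + 0 = 88$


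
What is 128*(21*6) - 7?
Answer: 16121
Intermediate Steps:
128*(21*6) - 7 = 128*126 - 7 = 16128 - 7 = 16121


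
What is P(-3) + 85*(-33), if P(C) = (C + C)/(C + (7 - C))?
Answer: -19641/7 ≈ -2805.9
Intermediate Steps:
P(C) = 2*C/7 (P(C) = (2*C)/7 = (2*C)*(1/7) = 2*C/7)
P(-3) + 85*(-33) = (2/7)*(-3) + 85*(-33) = -6/7 - 2805 = -19641/7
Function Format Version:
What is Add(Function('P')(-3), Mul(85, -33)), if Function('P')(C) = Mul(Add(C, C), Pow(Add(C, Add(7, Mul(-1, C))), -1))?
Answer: Rational(-19641, 7) ≈ -2805.9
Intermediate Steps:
Function('P')(C) = Mul(Rational(2, 7), C) (Function('P')(C) = Mul(Mul(2, C), Pow(7, -1)) = Mul(Mul(2, C), Rational(1, 7)) = Mul(Rational(2, 7), C))
Add(Function('P')(-3), Mul(85, -33)) = Add(Mul(Rational(2, 7), -3), Mul(85, -33)) = Add(Rational(-6, 7), -2805) = Rational(-19641, 7)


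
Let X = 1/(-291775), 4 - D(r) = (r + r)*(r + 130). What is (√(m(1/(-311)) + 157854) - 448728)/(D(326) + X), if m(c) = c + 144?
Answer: 43642537400/28915680567 - 291775*√15281724247/26978329969011 ≈ 1.5080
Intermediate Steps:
m(c) = 144 + c
D(r) = 4 - 2*r*(130 + r) (D(r) = 4 - (r + r)*(r + 130) = 4 - 2*r*(130 + r))
X = -1/291775 ≈ -3.4273e-6
(√(m(1/(-311)) + 157854) - 448728)/(D(326) + X) = (√((144 + 1/(-311)) + 157854) - 448728)/((4 - 260*326 - 2*326²) - 1/291775) = (√((144 - 1/311) + 157854) - 448728)/((4 - 84760 - 2*106276) - 1/291775) = (√(44783/311 + 157854) - 448728)/((4 - 84760 - 212552) - 1/291775) = (√(49137377/311) - 448728)/(-297308 - 1/291775) = (√15281724247/311 - 448728)/(-86747041701/291775) = (-448728 + √15281724247/311)*(-291775/86747041701) = 43642537400/28915680567 - 291775*√15281724247/26978329969011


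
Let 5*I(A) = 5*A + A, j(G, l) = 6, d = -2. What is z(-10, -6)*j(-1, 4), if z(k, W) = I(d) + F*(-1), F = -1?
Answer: -42/5 ≈ -8.4000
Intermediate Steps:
I(A) = 6*A/5 (I(A) = (5*A + A)/5 = (6*A)/5 = 6*A/5)
z(k, W) = -7/5 (z(k, W) = (6/5)*(-2) - 1*(-1) = -12/5 + 1 = -7/5)
z(-10, -6)*j(-1, 4) = -7/5*6 = -42/5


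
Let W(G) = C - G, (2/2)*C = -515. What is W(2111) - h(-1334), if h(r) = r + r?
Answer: 42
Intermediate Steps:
C = -515
W(G) = -515 - G
h(r) = 2*r
W(2111) - h(-1334) = (-515 - 1*2111) - 2*(-1334) = (-515 - 2111) - 1*(-2668) = -2626 + 2668 = 42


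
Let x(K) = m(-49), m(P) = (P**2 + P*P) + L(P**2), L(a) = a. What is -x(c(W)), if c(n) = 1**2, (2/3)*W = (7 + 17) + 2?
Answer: -7203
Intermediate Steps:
W = 39 (W = 3*((7 + 17) + 2)/2 = 3*(24 + 2)/2 = (3/2)*26 = 39)
c(n) = 1
m(P) = 3*P**2 (m(P) = (P**2 + P*P) + P**2 = (P**2 + P**2) + P**2 = 2*P**2 + P**2 = 3*P**2)
x(K) = 7203 (x(K) = 3*(-49)**2 = 3*2401 = 7203)
-x(c(W)) = -1*7203 = -7203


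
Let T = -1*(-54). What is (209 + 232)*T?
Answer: 23814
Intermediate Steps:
T = 54
(209 + 232)*T = (209 + 232)*54 = 441*54 = 23814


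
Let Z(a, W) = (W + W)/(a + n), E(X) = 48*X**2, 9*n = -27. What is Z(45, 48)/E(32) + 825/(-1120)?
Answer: -15839/21504 ≈ -0.73656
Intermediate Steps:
n = -3 (n = (1/9)*(-27) = -3)
Z(a, W) = 2*W/(-3 + a) (Z(a, W) = (W + W)/(a - 3) = (2*W)/(-3 + a) = 2*W/(-3 + a))
Z(45, 48)/E(32) + 825/(-1120) = (2*48/(-3 + 45))/((48*32**2)) + 825/(-1120) = (2*48/42)/((48*1024)) + 825*(-1/1120) = (2*48*(1/42))/49152 - 165/224 = (16/7)*(1/49152) - 165/224 = 1/21504 - 165/224 = -15839/21504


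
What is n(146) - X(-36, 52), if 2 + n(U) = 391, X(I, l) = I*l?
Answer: 2261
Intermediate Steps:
n(U) = 389 (n(U) = -2 + 391 = 389)
n(146) - X(-36, 52) = 389 - (-36)*52 = 389 - 1*(-1872) = 389 + 1872 = 2261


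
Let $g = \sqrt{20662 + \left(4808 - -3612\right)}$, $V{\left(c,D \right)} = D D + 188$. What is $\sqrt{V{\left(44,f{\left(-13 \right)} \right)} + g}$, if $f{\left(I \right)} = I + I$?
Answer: $\sqrt{864 + \sqrt{29082}} \approx 32.164$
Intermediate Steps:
$f{\left(I \right)} = 2 I$
$V{\left(c,D \right)} = 188 + D^{2}$ ($V{\left(c,D \right)} = D^{2} + 188 = 188 + D^{2}$)
$g = \sqrt{29082}$ ($g = \sqrt{20662 + \left(4808 + 3612\right)} = \sqrt{20662 + 8420} = \sqrt{29082} \approx 170.53$)
$\sqrt{V{\left(44,f{\left(-13 \right)} \right)} + g} = \sqrt{\left(188 + \left(2 \left(-13\right)\right)^{2}\right) + \sqrt{29082}} = \sqrt{\left(188 + \left(-26\right)^{2}\right) + \sqrt{29082}} = \sqrt{\left(188 + 676\right) + \sqrt{29082}} = \sqrt{864 + \sqrt{29082}}$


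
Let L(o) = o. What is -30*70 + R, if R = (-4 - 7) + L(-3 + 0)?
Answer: -2114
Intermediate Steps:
R = -14 (R = (-4 - 7) + (-3 + 0) = -11 - 3 = -14)
-30*70 + R = -30*70 - 14 = -2100 - 14 = -2114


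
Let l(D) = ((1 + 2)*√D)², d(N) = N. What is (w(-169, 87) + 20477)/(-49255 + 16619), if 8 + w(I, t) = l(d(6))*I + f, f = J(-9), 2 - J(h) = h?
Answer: -5677/16318 ≈ -0.34790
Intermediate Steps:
J(h) = 2 - h
f = 11 (f = 2 - 1*(-9) = 2 + 9 = 11)
l(D) = 9*D (l(D) = (3*√D)² = 9*D)
w(I, t) = 3 + 54*I (w(I, t) = -8 + ((9*6)*I + 11) = -8 + (54*I + 11) = -8 + (11 + 54*I) = 3 + 54*I)
(w(-169, 87) + 20477)/(-49255 + 16619) = ((3 + 54*(-169)) + 20477)/(-49255 + 16619) = ((3 - 9126) + 20477)/(-32636) = (-9123 + 20477)*(-1/32636) = 11354*(-1/32636) = -5677/16318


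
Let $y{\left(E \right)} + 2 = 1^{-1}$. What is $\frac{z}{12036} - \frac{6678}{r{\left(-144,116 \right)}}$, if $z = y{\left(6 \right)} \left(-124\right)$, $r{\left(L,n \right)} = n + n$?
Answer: $- \frac{10043455}{349044} \approx -28.774$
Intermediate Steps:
$y{\left(E \right)} = -1$ ($y{\left(E \right)} = -2 + 1^{-1} = -2 + 1 = -1$)
$r{\left(L,n \right)} = 2 n$
$z = 124$ ($z = \left(-1\right) \left(-124\right) = 124$)
$\frac{z}{12036} - \frac{6678}{r{\left(-144,116 \right)}} = \frac{124}{12036} - \frac{6678}{2 \cdot 116} = 124 \cdot \frac{1}{12036} - \frac{6678}{232} = \frac{31}{3009} - \frac{3339}{116} = - \frac{10043455}{349044}$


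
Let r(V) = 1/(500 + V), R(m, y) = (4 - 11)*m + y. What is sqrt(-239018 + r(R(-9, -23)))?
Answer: I*sqrt(1936045785)/90 ≈ 488.89*I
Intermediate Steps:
R(m, y) = y - 7*m (R(m, y) = -7*m + y = y - 7*m)
sqrt(-239018 + r(R(-9, -23))) = sqrt(-239018 + 1/(500 + (-23 - 7*(-9)))) = sqrt(-239018 + 1/(500 + (-23 + 63))) = sqrt(-239018 + 1/(500 + 40)) = sqrt(-239018 + 1/540) = sqrt(-129069719/540) = I*sqrt(1936045785)/90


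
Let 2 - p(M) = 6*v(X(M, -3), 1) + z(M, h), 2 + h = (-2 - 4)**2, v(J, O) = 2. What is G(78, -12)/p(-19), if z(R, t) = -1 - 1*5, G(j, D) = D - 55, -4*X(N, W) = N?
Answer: 67/4 ≈ 16.750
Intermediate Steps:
X(N, W) = -N/4
G(j, D) = -55 + D
h = 34 (h = -2 + (-2 - 4)**2 = -2 + (-6)**2 = -2 + 36 = 34)
z(R, t) = -6 (z(R, t) = -1 - 5 = -6)
p(M) = -4 (p(M) = 2 - (6*2 - 6) = 2 - (12 - 6) = 2 - 1*6 = 2 - 6 = -4)
G(78, -12)/p(-19) = (-55 - 12)/(-4) = -67*(-1/4) = 67/4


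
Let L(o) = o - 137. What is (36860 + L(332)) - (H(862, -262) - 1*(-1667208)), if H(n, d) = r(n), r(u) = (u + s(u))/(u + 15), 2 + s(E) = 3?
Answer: -1429645044/877 ≈ -1.6302e+6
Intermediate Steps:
s(E) = 1 (s(E) = -2 + 3 = 1)
r(u) = (1 + u)/(15 + u) (r(u) = (u + 1)/(u + 15) = (1 + u)/(15 + u))
H(n, d) = (1 + n)/(15 + n)
L(o) = -137 + o
(36860 + L(332)) - (H(862, -262) - 1*(-1667208)) = (36860 + (-137 + 332)) - ((1 + 862)/(15 + 862) - 1*(-1667208)) = (36860 + 195) - (863/877 + 1667208) = 37055 - ((1/877)*863 + 1667208) = 37055 - (863/877 + 1667208) = 37055 - 1*1462142279/877 = 37055 - 1462142279/877 = -1429645044/877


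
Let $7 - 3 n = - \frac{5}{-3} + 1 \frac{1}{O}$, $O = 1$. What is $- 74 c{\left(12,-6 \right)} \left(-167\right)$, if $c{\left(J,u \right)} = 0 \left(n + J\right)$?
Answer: $0$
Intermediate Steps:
$n = \frac{13}{9}$ ($n = \frac{7}{3} - \frac{- \frac{5}{-3} + 1 \cdot 1^{-1}}{3} = \frac{7}{3} - \frac{\left(-5\right) \left(- \frac{1}{3}\right) + 1 \cdot 1}{3} = \frac{7}{3} - \frac{\frac{5}{3} + 1}{3} = \frac{7}{3} - \frac{8}{9} = \frac{13}{9} \approx 1.4444$)
$c{\left(J,u \right)} = 0$ ($c{\left(J,u \right)} = 0 \left(\frac{13}{9} + J\right) = 0$)
$- 74 c{\left(12,-6 \right)} \left(-167\right) = \left(-74\right) 0 \left(-167\right) = 0 \left(-167\right) = 0$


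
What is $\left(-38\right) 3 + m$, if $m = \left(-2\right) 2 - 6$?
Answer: $-124$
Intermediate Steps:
$m = -10$ ($m = -4 - 6 = -10$)
$\left(-38\right) 3 + m = \left(-38\right) 3 - 10 = -114 - 10 = -124$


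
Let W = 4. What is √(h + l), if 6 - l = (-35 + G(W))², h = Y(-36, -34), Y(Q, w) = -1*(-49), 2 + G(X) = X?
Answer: I*√1034 ≈ 32.156*I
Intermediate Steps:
G(X) = -2 + X
Y(Q, w) = 49
h = 49
l = -1083 (l = 6 - (-35 + (-2 + 4))² = 6 - (-35 + 2)² = 6 - 1*(-33)² = 6 - 1*1089 = 6 - 1089 = -1083)
√(h + l) = √(49 - 1083) = √(-1034) = I*√1034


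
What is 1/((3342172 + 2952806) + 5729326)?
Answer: 1/12024304 ≈ 8.3165e-8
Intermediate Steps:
1/((3342172 + 2952806) + 5729326) = 1/(6294978 + 5729326) = 1/12024304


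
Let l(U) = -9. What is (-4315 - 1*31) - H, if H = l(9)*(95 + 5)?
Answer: -3446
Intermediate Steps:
H = -900 (H = -9*(95 + 5) = -9*100 = -900)
(-4315 - 1*31) - H = (-4315 - 1*31) - 1*(-900) = (-4315 - 31) + 900 = -4346 + 900 = -3446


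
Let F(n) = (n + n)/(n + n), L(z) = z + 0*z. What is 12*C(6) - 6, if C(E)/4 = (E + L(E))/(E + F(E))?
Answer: 534/7 ≈ 76.286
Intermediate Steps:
L(z) = z (L(z) = z + 0 = z)
F(n) = 1 (F(n) = (2*n)/((2*n)) = (2*n)*(1/(2*n)) = 1)
C(E) = 8*E/(1 + E) (C(E) = 4*((E + E)/(E + 1)) = 4*((2*E)/(1 + E)) = 4*(2*E/(1 + E)) = 8*E/(1 + E))
12*C(6) - 6 = 12*(8*6/(1 + 6)) - 6 = 12*(8*6/7) - 6 = 12*(8*6*(1/7)) - 6 = 12*(48/7) - 6 = 576/7 - 6 = 534/7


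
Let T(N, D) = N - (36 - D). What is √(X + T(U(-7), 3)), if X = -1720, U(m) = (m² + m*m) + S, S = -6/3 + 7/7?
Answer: 6*I*√46 ≈ 40.694*I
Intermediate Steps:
S = -1 (S = -6*⅓ + 7*(⅐) = -2 + 1 = -1)
U(m) = -1 + 2*m² (U(m) = (m² + m*m) - 1 = (m² + m²) - 1 = 2*m² - 1 = -1 + 2*m²)
T(N, D) = -36 + D + N (T(N, D) = N + (-36 + D) = -36 + D + N)
√(X + T(U(-7), 3)) = √(-1720 + (-36 + 3 + (-1 + 2*(-7)²))) = √(-1720 + (-36 + 3 + (-1 + 2*49))) = √(-1720 + (-36 + 3 + (-1 + 98))) = √(-1720 + (-36 + 3 + 97)) = √(-1720 + 64) = √(-1656) = 6*I*√46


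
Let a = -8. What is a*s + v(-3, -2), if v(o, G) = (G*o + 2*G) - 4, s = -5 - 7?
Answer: 94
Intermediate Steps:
s = -12
v(o, G) = -4 + 2*G + G*o (v(o, G) = (2*G + G*o) - 4 = -4 + 2*G + G*o)
a*s + v(-3, -2) = -8*(-12) + (-4 + 2*(-2) - 2*(-3)) = 96 + (-4 - 4 + 6) = 96 - 2 = 94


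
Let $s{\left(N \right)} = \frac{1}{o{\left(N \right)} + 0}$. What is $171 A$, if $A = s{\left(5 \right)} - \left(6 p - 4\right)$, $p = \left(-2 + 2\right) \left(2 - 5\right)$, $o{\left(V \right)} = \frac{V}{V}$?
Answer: $855$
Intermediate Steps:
$o{\left(V \right)} = 1$
$p = 0$ ($p = 0 \left(-3\right) = 0$)
$s{\left(N \right)} = 1$ ($s{\left(N \right)} = \frac{1}{1 + 0} = 1^{-1} = 1$)
$A = 5$ ($A = 1 - \left(6 \cdot 0 - 4\right) = 1 - \left(0 - 4\right) = 1 - -4 = 1 + 4 = 5$)
$171 A = 171 \cdot 5 = 855$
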